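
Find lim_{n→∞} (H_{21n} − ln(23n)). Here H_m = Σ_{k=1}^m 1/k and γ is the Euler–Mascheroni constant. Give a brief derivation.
lim = ln(21/23) + γ

By Euler-Maclaurin, H_m = ln m + γ + O(1/m). So
  H_{21n} − ln(23n) = ln(21n) + γ − ln(23n) + O(1/n)
                       = ln(21/23) + γ + O(1/n).
Hence the limit is ln(21/23) + γ.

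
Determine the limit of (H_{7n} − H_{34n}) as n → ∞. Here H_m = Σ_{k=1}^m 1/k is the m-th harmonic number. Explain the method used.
lim = ln(7/34)

Euler-Maclaurin gives H_m = ln m + γ + 1/(2m) + O(1/m^2). The γ and O(1/m) terms cancel in the difference:
  H_{7n} − H_{34n} = ln(7n) − ln(34n) + O(1/n) = ln(7/34) + O(1/n).
Hence the limit is ln(7/34).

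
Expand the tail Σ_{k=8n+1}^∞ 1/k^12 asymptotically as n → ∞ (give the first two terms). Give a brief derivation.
Σ_{k>8n} 1/k^12 = 1/(11 · (8n)^11) − 1/(2 · (8n)^12) + O(1/(8n)^13)

Compare to the integral: ∫_{8n}^∞ x^(−12) dx = [−x^(−11)/11]_{8n}^∞ = 1/((12−1)·(8n)^11). The Euler-Maclaurin correction adds −f(8n)/2 = −1/(2·(8n)^12). Euler-Maclaurin then gives
  Σ_{k>8n} 1/k^12 = ∫_{8n}^∞ dx/x^12 − 1/(2·(8n)^12) + O(1/(8n)^13).
(Equivalently this is ζ(12) − Σ_{k≤8n} 1/k^12.)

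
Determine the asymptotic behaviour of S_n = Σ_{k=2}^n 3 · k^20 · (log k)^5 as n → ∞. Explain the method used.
S_n ~ n^21 · (log n)^5 / 7

By integral comparison, S_n = ∫_1^n 3 · x^20 · (log x)^5 dx + O(n^20 · (log n)^5). For the integral, the leading term of ∫_1^n x^20 (log x)^5 dx is n^21/21 · (log n)^5 (by repeated integration by parts; each step lowers the log-exponent and produces a relatively O(1/log n) correction). Hence S_n ~ n^21 · (log n)^5 / 7.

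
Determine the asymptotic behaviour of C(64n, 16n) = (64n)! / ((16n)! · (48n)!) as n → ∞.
C(64n, 16n) ~ (256/27)^(16n) · sqrt(2/(3π·16n))

Write N = 16n. Apply Stirling to each factorial:
  (4N)! ~ sqrt(2π·4N) · (4N/e)^(4N),
  N! ~ sqrt(2π N) · (N/e)^N,
  (3N)! ~ sqrt(2π·3N) · (3N/e)^(3N).
The exponential factors combine to (4N)^(4N) / (N^N · (3N)^(3N)) = 4^(4N)/3^(3N) = (4^4/3^3)^N = (256/27)^N.
The square-root prefactors combine to sqrt(2π·4N) / (sqrt(2π N)·sqrt(2π·3N)) = sqrt(4 / (2π·3·N)) = sqrt(2/(3π·16n)).
Substituting N = 16n: C(64n, 16n) ~ (256/27)^(16n) · sqrt(2/(3π·16n)).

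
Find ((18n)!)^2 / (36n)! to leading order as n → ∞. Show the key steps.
((18n)!)^2/(36n)! ~ ((2π·18n)^(1/2) / sqrt(2)) · 2^(−2·18n)  →  0

Write N = 18n. Stirling: N! ~ sqrt(2π N)(N/e)^N and (2N)! ~ sqrt(2π·2N)·(2N/e)^(2N).
  (N!)^2/(2N)! ~ (2π N)^(2/2) (N/e)^(2N) / [sqrt(2π·2N) (2N/e)^(2N)]
     = (2π N)^(2/2) / sqrt(2π·2N) · (N/(2N))^(2N)
     = (2π N)^((2−1)/2) / sqrt(2) · 2^(−2N).
Since 2^2 > 1, the factor 2^(−2N) decays exponentially, so the ratio → 0. Substituting N = 18n gives the stated form.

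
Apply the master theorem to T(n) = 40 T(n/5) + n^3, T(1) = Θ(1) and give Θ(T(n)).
T(n) = Θ(n^3)

log_5 40 ≈ 2.292. f(n) = n^3 dominates n^(log_5 40) since 3 > 2.292, and the regularity condition a·f(n/b) = 40·(n/5)^3 = (40/125)·n^3 ≤ c·f(n) holds with c = 40/125 ≈ 0.32 < 1. So this is Case 3: T(n) = Θ(f(n)) = Θ(n^3).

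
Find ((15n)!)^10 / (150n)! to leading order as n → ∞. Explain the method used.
((15n)!)^10/(150n)! ~ ((2π·15n)^(9/2) / sqrt(10)) · 10^(−10·15n)  →  0

Write N = 15n. Stirling: N! ~ sqrt(2π N)(N/e)^N and (10N)! ~ sqrt(2π·10N)·(10N/e)^(10N).
  (N!)^10/(10N)! ~ (2π N)^(10/2) (N/e)^(10N) / [sqrt(2π·10N) (10N/e)^(10N)]
     = (2π N)^(10/2) / sqrt(2π·10N) · (N/(10N))^(10N)
     = (2π N)^((10−1)/2) / sqrt(10) · 10^(−10N).
Since 10^10 > 1, the factor 10^(−10N) decays exponentially, so the ratio → 0. Substituting N = 15n gives the stated form.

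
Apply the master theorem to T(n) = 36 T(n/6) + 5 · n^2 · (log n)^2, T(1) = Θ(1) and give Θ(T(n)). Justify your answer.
T(n) = Θ(n^2 · (log n)^3)

Here log_6 36 = 2 and f(n) = 5 · n^2 · (log n)^2 = Θ(n^(log_6 36) · (log n)^2). This is the extended Case 2 of the master theorem (f matches the critical exponent up to log factors), giving T(n) = Θ(n^(log_6 36) · (log n)^(2+1)) = Θ(n^2 · (log n)^3).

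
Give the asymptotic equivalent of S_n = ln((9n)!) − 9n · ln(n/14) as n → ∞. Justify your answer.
S_n ~ 9n · (ln 126 − 1) + O(ln n)

Stirling: ln((9n)!) = 9n ln(9n) − 9n + O(ln n).
  S_n = 9n ln(9n) − 9n − 9n ln(n/14) + O(ln n)
      = 9n ln(9n) − 9n ln n + 9n ln 14 − 9n + O(ln n)
      = 9n ln 9 + 9n ln 14 − 9n + O(ln n)
      = 9n (ln 126 − 1) + O(ln n).
Numerically ln(126) − 1 ≈ 3.8363.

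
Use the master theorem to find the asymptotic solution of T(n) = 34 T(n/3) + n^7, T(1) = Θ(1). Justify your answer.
T(n) = Θ(n^7)

log_3 34 ≈ 3.210. f(n) = n^7 dominates n^(log_3 34) since 7 > 3.210, and the regularity condition a·f(n/b) = 34·(n/3)^7 = (34/2187)·n^7 ≤ c·f(n) holds with c = 34/2187 ≈ 0.0155 < 1. So this is Case 3: T(n) = Θ(f(n)) = Θ(n^7).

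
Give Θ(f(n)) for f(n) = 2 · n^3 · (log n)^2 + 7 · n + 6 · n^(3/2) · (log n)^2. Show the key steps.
f(n) ∈ Θ(n^3 · (log n)^2)

Compare the terms by growth order. For large n, n^a · (log n)^b dominates n^a' · (log n)^b' iff a > a', or (a = a' and b > b'). Ranking the 3 terms shows the dominant one is 2 · n^3 · (log n)^2. Hence f(n) ∈ Θ(n^3 · (log n)^2).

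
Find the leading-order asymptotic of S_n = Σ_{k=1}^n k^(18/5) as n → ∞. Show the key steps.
S_n ~ (5/23) · n^(23/5)

Integral comparison: Σ_{k=1}^n k^(18/5) = ∫_0^n x^(18/5) dx + O(n^(18/5)). The integral is n^(1 + 18/5) / (1 + 18/5) = n^((18+5)/5) / ((18+5)/5) = (5/23) · n^(23/5).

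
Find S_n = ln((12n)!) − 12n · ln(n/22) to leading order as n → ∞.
S_n ~ 12n · (ln 264 − 1) + O(ln n)

Stirling: ln((12n)!) = 12n ln(12n) − 12n + O(ln n).
  S_n = 12n ln(12n) − 12n − 12n ln(n/22) + O(ln n)
      = 12n ln(12n) − 12n ln n + 12n ln 22 − 12n + O(ln n)
      = 12n ln 12 + 12n ln 22 − 12n + O(ln n)
      = 12n (ln 264 − 1) + O(ln n).
Numerically ln(264) − 1 ≈ 4.5759.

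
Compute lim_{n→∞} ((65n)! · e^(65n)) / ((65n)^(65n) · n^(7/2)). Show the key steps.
lim = 0

Stirling: (65n)! ~ sqrt(2π·65n) · (65n/e)^(65n). Hence
  (65n)! · e^(65n) / (65n)^(65n) ~ sqrt(2π·65n).
Dividing by n^(7/2): sqrt(2π·65n) / n^(7/2) = sqrt(2π·65) · n^((1−7)/2), so the expression behaves like sqrt(2π·65) · n^((1−7)/2) → 0.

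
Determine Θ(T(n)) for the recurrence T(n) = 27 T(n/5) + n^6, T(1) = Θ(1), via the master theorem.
T(n) = Θ(n^6)

log_5 27 ≈ 2.048. f(n) = n^6 dominates n^(log_5 27) since 6 > 2.048, and the regularity condition a·f(n/b) = 27·(n/5)^6 = (27/15625)·n^6 ≤ c·f(n) holds with c = 27/15625 ≈ 0.00173 < 1. So this is Case 3: T(n) = Θ(f(n)) = Θ(n^6).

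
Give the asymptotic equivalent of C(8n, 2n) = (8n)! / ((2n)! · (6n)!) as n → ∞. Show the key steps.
C(8n, 2n) ~ (256/27)^(2n) · sqrt(2/(3π·2n))

Write N = 2n. Apply Stirling to each factorial:
  (4N)! ~ sqrt(2π·4N) · (4N/e)^(4N),
  N! ~ sqrt(2π N) · (N/e)^N,
  (3N)! ~ sqrt(2π·3N) · (3N/e)^(3N).
The exponential factors combine to (4N)^(4N) / (N^N · (3N)^(3N)) = 4^(4N)/3^(3N) = (4^4/3^3)^N = (256/27)^N.
The square-root prefactors combine to sqrt(2π·4N) / (sqrt(2π N)·sqrt(2π·3N)) = sqrt(4 / (2π·3·N)) = sqrt(2/(3π·2n)).
Substituting N = 2n: C(8n, 2n) ~ (256/27)^(2n) · sqrt(2/(3π·2n)).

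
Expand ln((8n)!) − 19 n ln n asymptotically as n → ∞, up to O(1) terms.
ln((8n)!) − 19 n ln n = −11 n ln n + 8(ln 8 − 1) n + (1/2) ln(2π·8n) + O(1/n)

Stirling: ln((8n)!) = 8n ln(8n) − 8n + (1/2) ln(2π·8n) + O(1/n).
Expand 8n ln(8n) = 8n (ln n + ln 8) = 8n ln n + 8n ln 8.
Subtract 19n ln n: leading term is (8 − 19) n ln n = −11 n ln n. The next term is 8n ln 8 − 8n = 8(ln 8 − 1) n. Then the (1/2) ln(2π·8n) correction.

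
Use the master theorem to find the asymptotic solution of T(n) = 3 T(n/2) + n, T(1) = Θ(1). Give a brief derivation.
T(n) = Θ(n^(log_2 3))

Master theorem: compare f(n) = n to n^(log_2 3) where log_2 3 ≈ 1.585. Since 1 < log_2 3, we have f(n) = O(n^(log_2 3 − ε)) for some ε > 0 — Case 1. Hence T(n) = Θ(n^(log_2 3)).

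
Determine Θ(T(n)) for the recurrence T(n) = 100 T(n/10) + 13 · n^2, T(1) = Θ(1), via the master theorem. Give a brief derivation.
T(n) = Θ(n^2 log n)

log_10 100 = 2, and f(n) = 13 · n^2 = Θ(n^(log_10 100)). This is Case 2 of the master theorem: T(n) = Θ(f(n) · log n) = Θ(n^2 log n).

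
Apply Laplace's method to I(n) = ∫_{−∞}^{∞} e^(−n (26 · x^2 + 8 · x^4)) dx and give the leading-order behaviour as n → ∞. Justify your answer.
I(n) ~ sqrt(π/(26n))

φ(x) = 26 · x^2 + 8 · x^4 has its unique global minimum at x* = 0 (since φ'(x) = 52x + 32x^3 = 0 only at x = 0 for real x with both coefficients positive, and φ → ∞ as |x| → ∞). At x* = 0, φ(0) = 0 and φ''(0) = 52. Laplace's method then gives
  I(n) ~ sqrt(2π / (n · φ''(0))) · e^(−n φ(0)) = sqrt(2π / (52n)) = sqrt(π/(26n)).
The 8 · x^4 term contributes only at subleading order (an O(1/n) relative correction).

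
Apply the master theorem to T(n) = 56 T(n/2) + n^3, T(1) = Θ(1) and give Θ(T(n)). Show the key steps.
T(n) = Θ(n^(log_2 56))

Master theorem: compare f(n) = n^3 to n^(log_2 56) where log_2 56 ≈ 5.807. Since 3 < log_2 56, we have f(n) = O(n^(log_2 56 − ε)) for some ε > 0 — Case 1. Hence T(n) = Θ(n^(log_2 56)).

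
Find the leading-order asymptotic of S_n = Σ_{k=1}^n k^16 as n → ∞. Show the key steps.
S_n ~ n^17 / 17

By integral comparison (Euler-Maclaurin), Σ_{k=1}^n k^16 = ∫_0^n x^16 dx + O(n^16) = n^17/17 + O(n^16). (Equivalently, Faulhaber's formula gives the same leading term.)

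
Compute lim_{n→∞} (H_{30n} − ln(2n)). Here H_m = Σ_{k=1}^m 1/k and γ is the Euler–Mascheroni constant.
lim = ln 15 + γ

By Euler-Maclaurin, H_m = ln m + γ + O(1/m). So
  H_{30n} − ln(2n) = ln(30n) + γ − ln(2n) + O(1/n)
                       = ln(30/2) + γ + O(1/n).
Hence the limit is ln(30/2) + γ (= ln 15).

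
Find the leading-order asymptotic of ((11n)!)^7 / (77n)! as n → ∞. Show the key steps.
((11n)!)^7/(77n)! ~ ((2π·11n)^(6/2) / sqrt(7)) · 7^(−7·11n)  →  0

Write N = 11n. Stirling: N! ~ sqrt(2π N)(N/e)^N and (7N)! ~ sqrt(2π·7N)·(7N/e)^(7N).
  (N!)^7/(7N)! ~ (2π N)^(7/2) (N/e)^(7N) / [sqrt(2π·7N) (7N/e)^(7N)]
     = (2π N)^(7/2) / sqrt(2π·7N) · (N/(7N))^(7N)
     = (2π N)^((7−1)/2) / sqrt(7) · 7^(−7N).
Since 7^7 > 1, the factor 7^(−7N) decays exponentially, so the ratio → 0. Substituting N = 11n gives the stated form.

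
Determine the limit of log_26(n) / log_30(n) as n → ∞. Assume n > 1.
lim = ln(30) / ln(26) = log_26(30)

Change of base: log_26(n) = ln n / ln 26 and log_30(n) = ln n / ln 30. The ratio is (ln n / ln 26) · (ln 30 / ln n) = ln 30 / ln 26, a constant independent of n. So the limit is ln 30 / ln 26 = log_26(30).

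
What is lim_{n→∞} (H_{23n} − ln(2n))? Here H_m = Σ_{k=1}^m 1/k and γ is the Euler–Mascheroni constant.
lim = ln(23/2) + γ

By Euler-Maclaurin, H_m = ln m + γ + O(1/m). So
  H_{23n} − ln(2n) = ln(23n) + γ − ln(2n) + O(1/n)
                       = ln(23/2) + γ + O(1/n).
Hence the limit is ln(23/2) + γ.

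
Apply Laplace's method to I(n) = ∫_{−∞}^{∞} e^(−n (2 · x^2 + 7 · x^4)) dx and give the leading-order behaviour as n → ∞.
I(n) ~ sqrt(π/(2n))

φ(x) = 2 · x^2 + 7 · x^4 has its unique global minimum at x* = 0 (since φ'(x) = 4x + 28x^3 = 0 only at x = 0 for real x with both coefficients positive, and φ → ∞ as |x| → ∞). At x* = 0, φ(0) = 0 and φ''(0) = 4. Laplace's method then gives
  I(n) ~ sqrt(2π / (n · φ''(0))) · e^(−n φ(0)) = sqrt(2π / (4n)) = sqrt(π/(2n)).
The 7 · x^4 term contributes only at subleading order (an O(1/n) relative correction).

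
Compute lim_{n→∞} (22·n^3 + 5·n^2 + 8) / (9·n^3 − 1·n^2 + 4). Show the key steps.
lim = 22/9

For large n the leading n^3 terms dominate both numerator and denominator. Dividing top and bottom by n^3, every other term tends to 0, leaving 22/9.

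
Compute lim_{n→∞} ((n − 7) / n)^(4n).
lim = e^(−28)

Rewrite as (1 − 7/n)^(4n). By the standard limit (1 + x/n)^n → e^x, we have (1 − 7/n)^n → e^(−7), and raising to the 4th power gives e^(−28).
More precisely, ln[(1 − 7/n)^(4n)] = 4n · ln(1 − 7/n) = 4n · (-7/n + O(1/n^2)) = -28 + O(1/n) → -28.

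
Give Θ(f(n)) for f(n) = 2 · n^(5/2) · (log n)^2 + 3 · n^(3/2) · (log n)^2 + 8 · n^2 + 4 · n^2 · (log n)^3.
f(n) ∈ Θ(n^(5/2) · (log n)^2)

Compare the terms by growth order. For large n, n^a · (log n)^b dominates n^a' · (log n)^b' iff a > a', or (a = a' and b > b'). Ranking the 4 terms shows the dominant one is 2 · n^(5/2) · (log n)^2. Hence f(n) ∈ Θ(n^(5/2) · (log n)^2).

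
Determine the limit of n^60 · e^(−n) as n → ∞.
lim = 0

Exponentials with base > 1 dominate every fixed polynomial: for any fixed c, n^c / e^n → 0 as n → ∞ (e.g. by the ratio test, or since e^n grows faster than any power of n). Hence n^60 · e^(−n) = n^60 / e^n → 0.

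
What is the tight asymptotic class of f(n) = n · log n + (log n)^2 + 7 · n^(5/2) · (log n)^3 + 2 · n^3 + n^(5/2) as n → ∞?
f(n) ∈ Θ(n^3)

Compare the terms by growth order. For large n, n^a · (log n)^b dominates n^a' · (log n)^b' iff a > a', or (a = a' and b > b'). Ranking the 5 terms shows the dominant one is 2 · n^3. Hence f(n) ∈ Θ(n^3).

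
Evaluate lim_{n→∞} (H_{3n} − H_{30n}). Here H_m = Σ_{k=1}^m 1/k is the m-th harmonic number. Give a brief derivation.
lim = ln(3/30) = −ln 10

Euler-Maclaurin gives H_m = ln m + γ + 1/(2m) + O(1/m^2). The γ and O(1/m) terms cancel in the difference:
  H_{3n} − H_{30n} = ln(3n) − ln(30n) + O(1/n) = ln(3/30) + O(1/n).
Hence the limit is ln(3/30) = −ln 10.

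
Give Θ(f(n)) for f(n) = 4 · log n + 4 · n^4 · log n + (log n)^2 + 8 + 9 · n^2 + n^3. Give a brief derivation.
f(n) ∈ Θ(n^4 · log n)

Compare the terms by growth order. For large n, n^a · (log n)^b dominates n^a' · (log n)^b' iff a > a', or (a = a' and b > b'). Ranking the 6 terms shows the dominant one is 4 · n^4 · log n. Hence f(n) ∈ Θ(n^4 · log n).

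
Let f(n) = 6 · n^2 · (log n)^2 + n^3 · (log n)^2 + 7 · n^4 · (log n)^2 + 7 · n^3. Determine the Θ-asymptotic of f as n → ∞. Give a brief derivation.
f(n) ∈ Θ(n^4 · (log n)^2)

Compare the terms by growth order. For large n, n^a · (log n)^b dominates n^a' · (log n)^b' iff a > a', or (a = a' and b > b'). Ranking the 4 terms shows the dominant one is 7 · n^4 · (log n)^2. Hence f(n) ∈ Θ(n^4 · (log n)^2).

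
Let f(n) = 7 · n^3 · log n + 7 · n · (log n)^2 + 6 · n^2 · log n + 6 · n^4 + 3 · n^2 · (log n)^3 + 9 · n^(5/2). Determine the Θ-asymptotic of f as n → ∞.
f(n) ∈ Θ(n^4)

Compare the terms by growth order. For large n, n^a · (log n)^b dominates n^a' · (log n)^b' iff a > a', or (a = a' and b > b'). Ranking the 6 terms shows the dominant one is 6 · n^4. Hence f(n) ∈ Θ(n^4).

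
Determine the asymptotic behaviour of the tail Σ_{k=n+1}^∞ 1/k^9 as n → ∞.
Σ_{k>n} 1/k^9 ~ 1/(8 · n^8)

Compare to the integral: ∫_{n}^∞ x^(−9) dx = [−x^(−8)/8]_{n}^∞ = 1/((9−1)·n^8). Euler-Maclaurin then gives
  Σ_{k>n} 1/k^9 = ∫_{n}^∞ dx/x^9 − 1/(2·n^9) + O(1/n^10).
(Equivalently this is ζ(9) − Σ_{k≤n} 1/k^9.)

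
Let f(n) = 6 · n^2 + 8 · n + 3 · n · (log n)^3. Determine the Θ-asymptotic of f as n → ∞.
f(n) ∈ Θ(n^2)

Compare the terms by growth order. For large n, n^a · (log n)^b dominates n^a' · (log n)^b' iff a > a', or (a = a' and b > b'). Ranking the 3 terms shows the dominant one is 6 · n^2. Hence f(n) ∈ Θ(n^2).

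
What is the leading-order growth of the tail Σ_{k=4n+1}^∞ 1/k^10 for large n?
Σ_{k>4n} 1/k^10 ~ 1/(9 · (4n)^9)

Compare to the integral: ∫_{4n}^∞ x^(−10) dx = [−x^(−9)/9]_{4n}^∞ = 1/((10−1)·(4n)^9). Euler-Maclaurin then gives
  Σ_{k>4n} 1/k^10 = ∫_{4n}^∞ dx/x^10 − 1/(2·(4n)^10) + O(1/(4n)^11).
(Equivalently this is ζ(10) − Σ_{k≤4n} 1/k^10.)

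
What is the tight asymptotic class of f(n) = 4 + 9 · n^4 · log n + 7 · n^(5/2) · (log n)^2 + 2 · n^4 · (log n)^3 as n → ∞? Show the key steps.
f(n) ∈ Θ(n^4 · (log n)^3)

Compare the terms by growth order. For large n, n^a · (log n)^b dominates n^a' · (log n)^b' iff a > a', or (a = a' and b > b'). Ranking the 4 terms shows the dominant one is 2 · n^4 · (log n)^3. Hence f(n) ∈ Θ(n^4 · (log n)^3).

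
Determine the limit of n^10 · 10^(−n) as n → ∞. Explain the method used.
lim = 0

Exponentials with base > 1 dominate every fixed polynomial: for any fixed c, n^c / 10^n → 0 as n → ∞ (e.g. by the ratio test, or by writing 10^n = e^(n ln 10) and noting e^(n ln 10) / n^c → ∞). Hence n^10 · 10^(−n) = n^10 / 10^n → 0.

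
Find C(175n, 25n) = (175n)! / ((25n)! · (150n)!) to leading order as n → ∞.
C(175n, 25n) ~ (823543/46656)^(25n) · sqrt(7/(12π·25n))

Write N = 25n. Apply Stirling to each factorial:
  (7N)! ~ sqrt(2π·7N) · (7N/e)^(7N),
  N! ~ sqrt(2π N) · (N/e)^N,
  (6N)! ~ sqrt(2π·6N) · (6N/e)^(6N).
The exponential factors combine to (7N)^(7N) / (N^N · (6N)^(6N)) = 7^(7N)/6^(6N) = (7^7/6^6)^N = (823543/46656)^N.
The square-root prefactors combine to sqrt(2π·7N) / (sqrt(2π N)·sqrt(2π·6N)) = sqrt(7 / (2π·6·N)) = sqrt(7/(12π·25n)).
Substituting N = 25n: C(175n, 25n) ~ (823543/46656)^(25n) · sqrt(7/(12π·25n)).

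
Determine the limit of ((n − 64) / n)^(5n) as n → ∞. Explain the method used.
lim = e^(−320)

Rewrite as (1 − 64/n)^(5n). By the standard limit (1 + x/n)^n → e^x, we have (1 − 64/n)^n → e^(−64), and raising to the 5th power gives e^(−320).
More precisely, ln[(1 − 64/n)^(5n)] = 5n · ln(1 − 64/n) = 5n · (-64/n + O(1/n^2)) = -320 + O(1/n) → -320.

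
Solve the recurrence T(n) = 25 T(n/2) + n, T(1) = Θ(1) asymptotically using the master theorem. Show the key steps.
T(n) = Θ(n^(log_2 25))

Master theorem: compare f(n) = n to n^(log_2 25) where log_2 25 ≈ 4.644. Since 1 < log_2 25, we have f(n) = O(n^(log_2 25 − ε)) for some ε > 0 — Case 1. Hence T(n) = Θ(n^(log_2 25)).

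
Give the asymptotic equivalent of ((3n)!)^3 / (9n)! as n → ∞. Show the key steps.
((3n)!)^3/(9n)! ~ ((2π·3n)^(2/2) / sqrt(3)) · 3^(−3·3n)  →  0

Write N = 3n. Stirling: N! ~ sqrt(2π N)(N/e)^N and (3N)! ~ sqrt(2π·3N)·(3N/e)^(3N).
  (N!)^3/(3N)! ~ (2π N)^(3/2) (N/e)^(3N) / [sqrt(2π·3N) (3N/e)^(3N)]
     = (2π N)^(3/2) / sqrt(2π·3N) · (N/(3N))^(3N)
     = (2π N)^((3−1)/2) / sqrt(3) · 3^(−3N).
Since 3^3 > 1, the factor 3^(−3N) decays exponentially, so the ratio → 0. Substituting N = 3n gives the stated form.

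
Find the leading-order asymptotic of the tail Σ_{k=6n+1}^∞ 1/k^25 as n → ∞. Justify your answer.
Σ_{k>6n} 1/k^25 ~ 1/(24 · (6n)^24)

Compare to the integral: ∫_{6n}^∞ x^(−25) dx = [−x^(−24)/24]_{6n}^∞ = 1/((25−1)·(6n)^24). Euler-Maclaurin then gives
  Σ_{k>6n} 1/k^25 = ∫_{6n}^∞ dx/x^25 − 1/(2·(6n)^25) + O(1/(6n)^26).
(Equivalently this is ζ(25) − Σ_{k≤6n} 1/k^25.)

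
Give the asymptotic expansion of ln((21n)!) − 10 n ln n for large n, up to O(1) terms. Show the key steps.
ln((21n)!) − 10 n ln n = 11 n ln n + 21(ln 21 − 1) n + (1/2) ln(2π·21n) + O(1/n)

Stirling: ln((21n)!) = 21n ln(21n) − 21n + (1/2) ln(2π·21n) + O(1/n).
Expand 21n ln(21n) = 21n (ln n + ln 21) = 21n ln n + 21n ln 21.
Subtract 10n ln n: leading term is (21 − 10) n ln n = 11 n ln n. The next term is 21n ln 21 − 21n = 21(ln 21 − 1) n. Then the (1/2) ln(2π·21n) correction.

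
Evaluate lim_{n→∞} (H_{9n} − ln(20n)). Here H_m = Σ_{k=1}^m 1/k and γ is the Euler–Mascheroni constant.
lim = ln(9/20) + γ

By Euler-Maclaurin, H_m = ln m + γ + O(1/m). So
  H_{9n} − ln(20n) = ln(9n) + γ − ln(20n) + O(1/n)
                       = ln(9/20) + γ + O(1/n).
Hence the limit is ln(9/20) + γ.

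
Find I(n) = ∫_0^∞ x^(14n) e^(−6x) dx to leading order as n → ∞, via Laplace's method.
I(n) ~ (sqrt(2π·14n) / 6) · (14n/(6e))^(14n)

Write the integrand as exp(14n ln x − 6x) and set f(x) = 14n ln x − 6x. Then f'(x) = 14n/x − 6 = 0 at x* = 14n/6, and f''(x*) = −14n/x*^2 = −6^2/(14n). Laplace's method (interior maximum) gives
  I(n) ~ e^(f(x*)) · sqrt(2π / |f''(x*)|)
        = exp(14n ln(14n/6) − 14n) · sqrt(2π · 14n / 6^2)
        = (14n/6)^(14n) e^(−14n) · sqrt(2π·14n) / 6
        = (sqrt(2π·14n) / 6) · (14n/(6e))^(14n).
This matches Γ(14n+1)/6^(14n+1) with Stirling applied to Γ.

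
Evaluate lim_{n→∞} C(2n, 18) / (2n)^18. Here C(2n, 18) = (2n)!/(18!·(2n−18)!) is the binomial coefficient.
lim = 1/18! = 1/6402373705728000

With N = 2n → ∞: C(N, 18) / N^18 = [N(N−1)…(N−17)] / (18! · N^18) = (1/18!) · 1 · (1 − 1/(2n)) · … · (1 − 17/(2n)). Each factor → 1 as N → ∞, so the limit is 1/18! = 1/6402373705728000.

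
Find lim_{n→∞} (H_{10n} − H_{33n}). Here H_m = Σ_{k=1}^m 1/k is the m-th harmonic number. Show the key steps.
lim = ln(10/33)

Euler-Maclaurin gives H_m = ln m + γ + 1/(2m) + O(1/m^2). The γ and O(1/m) terms cancel in the difference:
  H_{10n} − H_{33n} = ln(10n) − ln(33n) + O(1/n) = ln(10/33) + O(1/n).
Hence the limit is ln(10/33).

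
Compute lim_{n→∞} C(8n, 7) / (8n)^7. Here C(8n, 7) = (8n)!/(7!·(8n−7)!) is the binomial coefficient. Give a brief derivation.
lim = 1/7! = 1/5040

With N = 8n → ∞: C(N, 7) / N^7 = [N(N−1)…(N−6)] / (7! · N^7) = (1/7!) · 1 · (1 − 1/(8n)) · … · (1 − 6/(8n)). Each factor → 1 as N → ∞, so the limit is 1/7! = 1/5040.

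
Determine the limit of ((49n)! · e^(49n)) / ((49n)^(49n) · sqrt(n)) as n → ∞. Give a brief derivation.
lim = sqrt(2π·49)

Stirling: (49n)! ~ sqrt(2π·49n) · (49n/e)^(49n). Hence
  (49n)! · e^(49n) / (49n)^(49n) ~ sqrt(2π·49n).
Dividing by sqrt(n): sqrt(2π·49n) / sqrt(n) = sqrt(2π·49) · n^((1−1)/2), so the limit is sqrt(2π·49).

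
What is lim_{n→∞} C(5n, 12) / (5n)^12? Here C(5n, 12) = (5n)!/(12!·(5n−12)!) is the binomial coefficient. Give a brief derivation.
lim = 1/12! = 1/479001600

With N = 5n → ∞: C(N, 12) / N^12 = [N(N−1)…(N−11)] / (12! · N^12) = (1/12!) · 1 · (1 − 1/(5n)) · … · (1 − 11/(5n)). Each factor → 1 as N → ∞, so the limit is 1/12! = 1/479001600.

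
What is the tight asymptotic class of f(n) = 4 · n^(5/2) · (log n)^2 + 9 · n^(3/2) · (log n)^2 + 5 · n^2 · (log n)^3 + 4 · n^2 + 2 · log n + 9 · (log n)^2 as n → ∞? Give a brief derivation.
f(n) ∈ Θ(n^(5/2) · (log n)^2)

Compare the terms by growth order. For large n, n^a · (log n)^b dominates n^a' · (log n)^b' iff a > a', or (a = a' and b > b'). Ranking the 6 terms shows the dominant one is 4 · n^(5/2) · (log n)^2. Hence f(n) ∈ Θ(n^(5/2) · (log n)^2).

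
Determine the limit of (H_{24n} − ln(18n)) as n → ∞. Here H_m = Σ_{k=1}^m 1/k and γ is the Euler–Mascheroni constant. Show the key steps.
lim = ln(4/3) + γ

By Euler-Maclaurin, H_m = ln m + γ + O(1/m). So
  H_{24n} − ln(18n) = ln(24n) + γ − ln(18n) + O(1/n)
                       = ln(24/18) + γ + O(1/n).
Hence the limit is ln(24/18) + γ (= ln(4/3)).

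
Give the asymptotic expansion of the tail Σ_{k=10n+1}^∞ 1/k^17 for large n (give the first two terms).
Σ_{k>10n} 1/k^17 = 1/(16 · (10n)^16) − 1/(2 · (10n)^17) + O(1/(10n)^18)

Compare to the integral: ∫_{10n}^∞ x^(−17) dx = [−x^(−16)/16]_{10n}^∞ = 1/((17−1)·(10n)^16). The Euler-Maclaurin correction adds −f(10n)/2 = −1/(2·(10n)^17). Euler-Maclaurin then gives
  Σ_{k>10n} 1/k^17 = ∫_{10n}^∞ dx/x^17 − 1/(2·(10n)^17) + O(1/(10n)^18).
(Equivalently this is ζ(17) − Σ_{k≤10n} 1/k^17.)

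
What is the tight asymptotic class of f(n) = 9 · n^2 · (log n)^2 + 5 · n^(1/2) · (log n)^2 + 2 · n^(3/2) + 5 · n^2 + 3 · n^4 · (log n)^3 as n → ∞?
f(n) ∈ Θ(n^4 · (log n)^3)

Compare the terms by growth order. For large n, n^a · (log n)^b dominates n^a' · (log n)^b' iff a > a', or (a = a' and b > b'). Ranking the 5 terms shows the dominant one is 3 · n^4 · (log n)^3. Hence f(n) ∈ Θ(n^4 · (log n)^3).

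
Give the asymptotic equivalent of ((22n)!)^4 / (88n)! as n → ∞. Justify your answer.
((22n)!)^4/(88n)! ~ ((2π·22n)^(3/2) / 2) · 4^(−4·22n)  →  0

Write N = 22n. Stirling: N! ~ sqrt(2π N)(N/e)^N and (4N)! ~ sqrt(2π·4N)·(4N/e)^(4N).
  (N!)^4/(4N)! ~ (2π N)^(4/2) (N/e)^(4N) / [sqrt(2π·4N) (4N/e)^(4N)]
     = (2π N)^(4/2) / sqrt(2π·4N) · (N/(4N))^(4N)
     = (2π N)^((4−1)/2) / 2 · 4^(−4N).
Since 4^4 > 1, the factor 4^(−4N) decays exponentially, so the ratio → 0. Substituting N = 22n gives the stated form.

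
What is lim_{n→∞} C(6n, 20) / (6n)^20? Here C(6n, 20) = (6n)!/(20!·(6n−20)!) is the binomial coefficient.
lim = 1/20! = 1/2432902008176640000

With N = 6n → ∞: C(N, 20) / N^20 = [N(N−1)…(N−19)] / (20! · N^20) = (1/20!) · 1 · (1 − 1/(6n)) · … · (1 − 19/(6n)). Each factor → 1 as N → ∞, so the limit is 1/20! = 1/2432902008176640000.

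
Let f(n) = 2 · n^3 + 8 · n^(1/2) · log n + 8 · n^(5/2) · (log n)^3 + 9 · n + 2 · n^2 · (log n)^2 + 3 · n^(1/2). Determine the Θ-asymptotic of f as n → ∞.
f(n) ∈ Θ(n^3)

Compare the terms by growth order. For large n, n^a · (log n)^b dominates n^a' · (log n)^b' iff a > a', or (a = a' and b > b'). Ranking the 6 terms shows the dominant one is 2 · n^3. Hence f(n) ∈ Θ(n^3).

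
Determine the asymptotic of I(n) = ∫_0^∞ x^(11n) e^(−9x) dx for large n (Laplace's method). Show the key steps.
I(n) ~ (sqrt(2π·11n) / 9) · (11n/(9e))^(11n)

Write the integrand as exp(11n ln x − 9x) and set f(x) = 11n ln x − 9x. Then f'(x) = 11n/x − 9 = 0 at x* = 11n/9, and f''(x*) = −11n/x*^2 = −9^2/(11n). Laplace's method (interior maximum) gives
  I(n) ~ e^(f(x*)) · sqrt(2π / |f''(x*)|)
        = exp(11n ln(11n/9) − 11n) · sqrt(2π · 11n / 9^2)
        = (11n/9)^(11n) e^(−11n) · sqrt(2π·11n) / 9
        = (sqrt(2π·11n) / 9) · (11n/(9e))^(11n).
This matches Γ(11n+1)/9^(11n+1) with Stirling applied to Γ.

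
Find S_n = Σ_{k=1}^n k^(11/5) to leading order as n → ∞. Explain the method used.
S_n ~ (5/16) · n^(16/5)

Integral comparison: Σ_{k=1}^n k^(11/5) = ∫_0^n x^(11/5) dx + O(n^(11/5)). The integral is n^(1 + 11/5) / (1 + 11/5) = n^((11+5)/5) / ((11+5)/5) = (5/16) · n^(16/5).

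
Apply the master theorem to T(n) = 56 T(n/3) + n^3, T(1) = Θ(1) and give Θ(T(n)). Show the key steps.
T(n) = Θ(n^(log_3 56))

Master theorem: compare f(n) = n^3 to n^(log_3 56) where log_3 56 ≈ 3.664. Since 3 < log_3 56, we have f(n) = O(n^(log_3 56 − ε)) for some ε > 0 — Case 1. Hence T(n) = Θ(n^(log_3 56)).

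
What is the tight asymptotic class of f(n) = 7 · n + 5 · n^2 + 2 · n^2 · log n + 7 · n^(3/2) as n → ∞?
f(n) ∈ Θ(n^2 · log n)

Compare the terms by growth order. For large n, n^a · (log n)^b dominates n^a' · (log n)^b' iff a > a', or (a = a' and b > b'). Ranking the 4 terms shows the dominant one is 2 · n^2 · log n. Hence f(n) ∈ Θ(n^2 · log n).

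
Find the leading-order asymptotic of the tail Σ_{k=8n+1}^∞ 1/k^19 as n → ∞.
Σ_{k>8n} 1/k^19 ~ 1/(18 · (8n)^18)

Compare to the integral: ∫_{8n}^∞ x^(−19) dx = [−x^(−18)/18]_{8n}^∞ = 1/((19−1)·(8n)^18). Euler-Maclaurin then gives
  Σ_{k>8n} 1/k^19 = ∫_{8n}^∞ dx/x^19 − 1/(2·(8n)^19) + O(1/(8n)^20).
(Equivalently this is ζ(19) − Σ_{k≤8n} 1/k^19.)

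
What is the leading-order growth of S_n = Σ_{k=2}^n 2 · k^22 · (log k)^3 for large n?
S_n ~ 2 · n^23 · (log n)^3 / 23

By integral comparison, S_n = ∫_1^n 2 · x^22 · (log x)^3 dx + O(n^22 · (log n)^3). For the integral, the leading term of ∫_1^n x^22 (log x)^3 dx is n^23/23 · (log n)^3 (by repeated integration by parts; each step lowers the log-exponent and produces a relatively O(1/log n) correction). Hence S_n ~ 2 · n^23 · (log n)^3 / 23.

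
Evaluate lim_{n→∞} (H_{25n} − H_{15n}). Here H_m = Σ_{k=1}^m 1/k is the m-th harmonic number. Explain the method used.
lim = ln(25/15) = ln(5/3)

Euler-Maclaurin gives H_m = ln m + γ + 1/(2m) + O(1/m^2). The γ and O(1/m) terms cancel in the difference:
  H_{25n} − H_{15n} = ln(25n) − ln(15n) + O(1/n) = ln(25/15) + O(1/n).
Hence the limit is ln(25/15) = ln(5/3).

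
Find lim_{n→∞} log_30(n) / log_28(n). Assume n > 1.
lim = ln(28) / ln(30) = log_30(28)

Change of base: log_30(n) = ln n / ln 30 and log_28(n) = ln n / ln 28. The ratio is (ln n / ln 30) · (ln 28 / ln n) = ln 28 / ln 30, a constant independent of n. So the limit is ln 28 / ln 30 = log_30(28).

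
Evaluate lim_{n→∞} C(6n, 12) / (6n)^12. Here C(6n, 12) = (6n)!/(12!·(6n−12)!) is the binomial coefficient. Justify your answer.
lim = 1/12! = 1/479001600

With N = 6n → ∞: C(N, 12) / N^12 = [N(N−1)…(N−11)] / (12! · N^12) = (1/12!) · 1 · (1 − 1/(6n)) · … · (1 − 11/(6n)). Each factor → 1 as N → ∞, so the limit is 1/12! = 1/479001600.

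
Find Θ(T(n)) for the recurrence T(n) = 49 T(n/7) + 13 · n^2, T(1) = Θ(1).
T(n) = Θ(n^2 log n)

log_7 49 = 2, and f(n) = 13 · n^2 = Θ(n^(log_7 49)). This is Case 2 of the master theorem: T(n) = Θ(f(n) · log n) = Θ(n^2 log n).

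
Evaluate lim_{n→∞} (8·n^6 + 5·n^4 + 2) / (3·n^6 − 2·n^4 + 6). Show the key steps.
lim = 8/3

For large n the leading n^6 terms dominate both numerator and denominator. Dividing top and bottom by n^6, every other term tends to 0, leaving 8/3.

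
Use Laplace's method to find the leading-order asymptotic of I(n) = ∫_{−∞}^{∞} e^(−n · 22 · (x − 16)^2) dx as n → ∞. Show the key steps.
I(n) = sqrt(π/(22n))

Here φ(x) = 22 · (x − 16)^2 has its unique minimum at x* = 16 with φ(x*) = 0 and φ''(x*) = 44. Laplace's method gives
  I(n) ~ e^(−n φ(x*)) · sqrt(2π / (n · φ''(x*))) = sqrt(2π / (44n)) = sqrt(π/(22n)).
This is exact: substituting u = (x − 16)·sqrt(22n) gives I(n) = (1/sqrt(22n)) ∫_{−∞}^{∞} e^(−u^2) du = sqrt(π/(22n)).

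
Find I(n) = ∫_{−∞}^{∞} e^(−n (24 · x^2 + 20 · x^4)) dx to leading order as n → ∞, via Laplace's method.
I(n) ~ sqrt(π/(24n))

φ(x) = 24 · x^2 + 20 · x^4 has its unique global minimum at x* = 0 (since φ'(x) = 48x + 80x^3 = 0 only at x = 0 for real x with both coefficients positive, and φ → ∞ as |x| → ∞). At x* = 0, φ(0) = 0 and φ''(0) = 48. Laplace's method then gives
  I(n) ~ sqrt(2π / (n · φ''(0))) · e^(−n φ(0)) = sqrt(2π / (48n)) = sqrt(π/(24n)).
The 20 · x^4 term contributes only at subleading order (an O(1/n) relative correction).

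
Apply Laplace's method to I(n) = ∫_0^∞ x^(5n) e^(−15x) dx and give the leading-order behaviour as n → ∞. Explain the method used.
I(n) ~ (sqrt(2π·5n) / 15) · (5n/(15e))^(5n)

Write the integrand as exp(5n ln x − 15x) and set f(x) = 5n ln x − 15x. Then f'(x) = 5n/x − 15 = 0 at x* = 5n/15, and f''(x*) = −5n/x*^2 = −15^2/(5n). Laplace's method (interior maximum) gives
  I(n) ~ e^(f(x*)) · sqrt(2π / |f''(x*)|)
        = exp(5n ln(5n/15) − 5n) · sqrt(2π · 5n / 15^2)
        = (5n/15)^(5n) e^(−5n) · sqrt(2π·5n) / 15
        = (sqrt(2π·5n) / 15) · (5n/(15e))^(5n).
This matches Γ(5n+1)/15^(5n+1) with Stirling applied to Γ.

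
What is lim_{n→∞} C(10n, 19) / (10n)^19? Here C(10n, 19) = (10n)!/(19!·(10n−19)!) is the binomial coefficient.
lim = 1/19! = 1/121645100408832000

With N = 10n → ∞: C(N, 19) / N^19 = [N(N−1)…(N−18)] / (19! · N^19) = (1/19!) · 1 · (1 − 1/(10n)) · … · (1 − 18/(10n)). Each factor → 1 as N → ∞, so the limit is 1/19! = 1/121645100408832000.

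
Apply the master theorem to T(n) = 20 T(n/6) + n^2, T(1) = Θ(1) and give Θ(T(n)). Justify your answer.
T(n) = Θ(n^2)

log_6 20 ≈ 1.672. f(n) = n^2 dominates n^(log_6 20) since 2 > 1.672, and the regularity condition a·f(n/b) = 20·(n/6)^2 = (20/36)·n^2 ≤ c·f(n) holds with c = 20/36 ≈ 0.556 < 1. So this is Case 3: T(n) = Θ(f(n)) = Θ(n^2).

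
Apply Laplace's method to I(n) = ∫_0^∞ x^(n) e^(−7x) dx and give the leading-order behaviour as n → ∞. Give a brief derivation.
I(n) ~ (sqrt(2π·n) / 7) · (n/(7e))^(n)

Write the integrand as exp(n ln x − 7x) and set f(x) = n ln x − 7x. Then f'(x) = n/x − 7 = 0 at x* = n/7, and f''(x*) = −n/x*^2 = −7^2/(n). Laplace's method (interior maximum) gives
  I(n) ~ e^(f(x*)) · sqrt(2π / |f''(x*)|)
        = exp(n ln(n/7) − n) · sqrt(2π · n / 7^2)
        = (n/7)^(n) e^(−n) · sqrt(2π·n) / 7
        = (sqrt(2π·n) / 7) · (n/(7e))^(n).
This matches Γ(n+1)/7^(n+1) with Stirling applied to Γ.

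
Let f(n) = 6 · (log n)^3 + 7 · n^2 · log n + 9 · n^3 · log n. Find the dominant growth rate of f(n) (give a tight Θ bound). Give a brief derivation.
f(n) ∈ Θ(n^3 · log n)

Compare the terms by growth order. For large n, n^a · (log n)^b dominates n^a' · (log n)^b' iff a > a', or (a = a' and b > b'). Ranking the 3 terms shows the dominant one is 9 · n^3 · log n. Hence f(n) ∈ Θ(n^3 · log n).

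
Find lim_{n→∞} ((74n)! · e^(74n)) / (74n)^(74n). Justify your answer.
lim = ∞

Stirling: (74n)! ~ sqrt(2π·74n) · (74n/e)^(74n). Hence
  (74n)! · e^(74n) / (74n)^(74n) ~ sqrt(2π·74n) = sqrt(2π·74) · sqrt(n) → ∞.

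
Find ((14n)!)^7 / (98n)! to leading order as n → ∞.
((14n)!)^7/(98n)! ~ ((2π·14n)^(6/2) / sqrt(7)) · 7^(−7·14n)  →  0

Write N = 14n. Stirling: N! ~ sqrt(2π N)(N/e)^N and (7N)! ~ sqrt(2π·7N)·(7N/e)^(7N).
  (N!)^7/(7N)! ~ (2π N)^(7/2) (N/e)^(7N) / [sqrt(2π·7N) (7N/e)^(7N)]
     = (2π N)^(7/2) / sqrt(2π·7N) · (N/(7N))^(7N)
     = (2π N)^((7−1)/2) / sqrt(7) · 7^(−7N).
Since 7^7 > 1, the factor 7^(−7N) decays exponentially, so the ratio → 0. Substituting N = 14n gives the stated form.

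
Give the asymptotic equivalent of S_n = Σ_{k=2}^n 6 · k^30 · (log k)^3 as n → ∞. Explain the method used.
S_n ~ 6 · n^31 · (log n)^3 / 31

By integral comparison, S_n = ∫_1^n 6 · x^30 · (log x)^3 dx + O(n^30 · (log n)^3). For the integral, the leading term of ∫_1^n x^30 (log x)^3 dx is n^31/31 · (log n)^3 (by repeated integration by parts; each step lowers the log-exponent and produces a relatively O(1/log n) correction). Hence S_n ~ 6 · n^31 · (log n)^3 / 31.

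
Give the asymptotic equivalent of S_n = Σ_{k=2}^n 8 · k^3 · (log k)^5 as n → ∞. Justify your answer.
S_n ~ 2 · n^4 · (log n)^5

By integral comparison, S_n = ∫_1^n 8 · x^3 · (log x)^5 dx + O(n^3 · (log n)^5). For the integral, the leading term of ∫_1^n x^3 (log x)^5 dx is n^4/4 · (log n)^5 (by repeated integration by parts; each step lowers the log-exponent and produces a relatively O(1/log n) correction). Hence S_n ~ 2 · n^4 · (log n)^5.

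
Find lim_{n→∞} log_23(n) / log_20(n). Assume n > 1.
lim = ln(20) / ln(23) = log_23(20)

Change of base: log_23(n) = ln n / ln 23 and log_20(n) = ln n / ln 20. The ratio is (ln n / ln 23) · (ln 20 / ln n) = ln 20 / ln 23, a constant independent of n. So the limit is ln 20 / ln 23 = log_23(20).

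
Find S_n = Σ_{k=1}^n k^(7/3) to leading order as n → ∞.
S_n ~ (3/10) · n^(10/3)

Integral comparison: Σ_{k=1}^n k^(7/3) = ∫_0^n x^(7/3) dx + O(n^(7/3)). The integral is n^(1 + 7/3) / (1 + 7/3) = n^((7+3)/3) / ((7+3)/3) = (3/10) · n^(10/3).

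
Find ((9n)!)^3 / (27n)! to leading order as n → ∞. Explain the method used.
((9n)!)^3/(27n)! ~ ((2π·9n)^(2/2) / sqrt(3)) · 3^(−3·9n)  →  0

Write N = 9n. Stirling: N! ~ sqrt(2π N)(N/e)^N and (3N)! ~ sqrt(2π·3N)·(3N/e)^(3N).
  (N!)^3/(3N)! ~ (2π N)^(3/2) (N/e)^(3N) / [sqrt(2π·3N) (3N/e)^(3N)]
     = (2π N)^(3/2) / sqrt(2π·3N) · (N/(3N))^(3N)
     = (2π N)^((3−1)/2) / sqrt(3) · 3^(−3N).
Since 3^3 > 1, the factor 3^(−3N) decays exponentially, so the ratio → 0. Substituting N = 9n gives the stated form.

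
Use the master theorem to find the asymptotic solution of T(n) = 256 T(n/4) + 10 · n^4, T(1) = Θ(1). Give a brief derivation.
T(n) = Θ(n^4 log n)

log_4 256 = 4, and f(n) = 10 · n^4 = Θ(n^(log_4 256)). This is Case 2 of the master theorem: T(n) = Θ(f(n) · log n) = Θ(n^4 log n).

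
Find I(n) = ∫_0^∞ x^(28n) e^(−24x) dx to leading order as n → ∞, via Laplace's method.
I(n) ~ (sqrt(2π·28n) / 24) · (28n/(24e))^(28n)

Write the integrand as exp(28n ln x − 24x) and set f(x) = 28n ln x − 24x. Then f'(x) = 28n/x − 24 = 0 at x* = 28n/24, and f''(x*) = −28n/x*^2 = −24^2/(28n). Laplace's method (interior maximum) gives
  I(n) ~ e^(f(x*)) · sqrt(2π / |f''(x*)|)
        = exp(28n ln(28n/24) − 28n) · sqrt(2π · 28n / 24^2)
        = (28n/24)^(28n) e^(−28n) · sqrt(2π·28n) / 24
        = (sqrt(2π·28n) / 24) · (28n/(24e))^(28n).
This matches Γ(28n+1)/24^(28n+1) with Stirling applied to Γ.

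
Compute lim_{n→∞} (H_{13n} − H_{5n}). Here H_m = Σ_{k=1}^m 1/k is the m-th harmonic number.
lim = ln(13/5)

Euler-Maclaurin gives H_m = ln m + γ + 1/(2m) + O(1/m^2). The γ and O(1/m) terms cancel in the difference:
  H_{13n} − H_{5n} = ln(13n) − ln(5n) + O(1/n) = ln(13/5) + O(1/n).
Hence the limit is ln(13/5).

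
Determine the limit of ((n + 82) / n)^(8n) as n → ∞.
lim = e^656

Rewrite as (1 + 82/n)^(8n). By the standard limit (1 + x/n)^n → e^x, we have (1 + 82/n)^n → e^82, and raising to the 8th power gives e^656.
More precisely, ln[(1 + 82/n)^(8n)] = 8n · ln(1 + 82/n) = 8n · (82/n + O(1/n^2)) = 656 + O(1/n) → 656.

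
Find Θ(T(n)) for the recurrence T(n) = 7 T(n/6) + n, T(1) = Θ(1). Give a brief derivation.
T(n) = Θ(n^(log_6 7))

Master theorem: compare f(n) = n to n^(log_6 7) where log_6 7 ≈ 1.086. Since 1 < log_6 7, we have f(n) = O(n^(log_6 7 − ε)) for some ε > 0 — Case 1. Hence T(n) = Θ(n^(log_6 7)).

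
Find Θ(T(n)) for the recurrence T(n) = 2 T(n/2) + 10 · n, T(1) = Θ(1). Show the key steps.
T(n) = Θ(n log n)

log_2 2 = 1, and f(n) = 10 · n = Θ(n^(log_2 2)). This is Case 2 of the master theorem: T(n) = Θ(f(n) · log n) = Θ(n log n).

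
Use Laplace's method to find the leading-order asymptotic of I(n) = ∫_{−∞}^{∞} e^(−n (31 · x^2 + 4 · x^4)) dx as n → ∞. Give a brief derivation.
I(n) ~ sqrt(π/(31n))

φ(x) = 31 · x^2 + 4 · x^4 has its unique global minimum at x* = 0 (since φ'(x) = 62x + 16x^3 = 0 only at x = 0 for real x with both coefficients positive, and φ → ∞ as |x| → ∞). At x* = 0, φ(0) = 0 and φ''(0) = 62. Laplace's method then gives
  I(n) ~ sqrt(2π / (n · φ''(0))) · e^(−n φ(0)) = sqrt(2π / (62n)) = sqrt(π/(31n)).
The 4 · x^4 term contributes only at subleading order (an O(1/n) relative correction).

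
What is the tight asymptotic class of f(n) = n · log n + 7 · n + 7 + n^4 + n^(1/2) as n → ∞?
f(n) ∈ Θ(n^4)

Compare the terms by growth order. For large n, n^a · (log n)^b dominates n^a' · (log n)^b' iff a > a', or (a = a' and b > b'). Ranking the 5 terms shows the dominant one is n^4. Hence f(n) ∈ Θ(n^4).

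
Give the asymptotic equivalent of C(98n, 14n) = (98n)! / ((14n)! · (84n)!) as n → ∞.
C(98n, 14n) ~ (823543/46656)^(14n) · sqrt(7/(12π·14n))

Write N = 14n. Apply Stirling to each factorial:
  (7N)! ~ sqrt(2π·7N) · (7N/e)^(7N),
  N! ~ sqrt(2π N) · (N/e)^N,
  (6N)! ~ sqrt(2π·6N) · (6N/e)^(6N).
The exponential factors combine to (7N)^(7N) / (N^N · (6N)^(6N)) = 7^(7N)/6^(6N) = (7^7/6^6)^N = (823543/46656)^N.
The square-root prefactors combine to sqrt(2π·7N) / (sqrt(2π N)·sqrt(2π·6N)) = sqrt(7 / (2π·6·N)) = sqrt(7/(12π·14n)).
Substituting N = 14n: C(98n, 14n) ~ (823543/46656)^(14n) · sqrt(7/(12π·14n)).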